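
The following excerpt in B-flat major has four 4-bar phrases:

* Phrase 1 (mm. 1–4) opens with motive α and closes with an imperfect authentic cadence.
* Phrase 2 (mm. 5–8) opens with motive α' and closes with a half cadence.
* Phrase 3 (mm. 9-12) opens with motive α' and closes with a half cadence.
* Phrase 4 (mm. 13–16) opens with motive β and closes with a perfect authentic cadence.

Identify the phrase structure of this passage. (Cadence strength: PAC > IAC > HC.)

Four phrases in two halves: the first half (mm. 1–8) ends with a half cadence, the second (measures 9-16) with a perfect authentic cadence — a large antecedent–consequent pair, i.e. a double period.
Phrase 3 begins with the same material as phrase 1, making it parallel.

parallel double period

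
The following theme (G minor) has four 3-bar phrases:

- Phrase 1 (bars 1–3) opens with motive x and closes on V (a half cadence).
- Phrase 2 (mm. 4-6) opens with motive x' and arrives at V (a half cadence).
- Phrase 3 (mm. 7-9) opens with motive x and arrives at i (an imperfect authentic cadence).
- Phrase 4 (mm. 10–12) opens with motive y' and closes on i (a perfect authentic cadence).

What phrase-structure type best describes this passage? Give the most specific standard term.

parallel double period

Four phrases in two halves: the first half (mm. 1–6) ends with a half cadence, the second (measures 7–12) with a perfect authentic cadence — a large antecedent–consequent pair, i.e. a double period.
Phrase 3 begins with the same material as phrase 1, making it parallel.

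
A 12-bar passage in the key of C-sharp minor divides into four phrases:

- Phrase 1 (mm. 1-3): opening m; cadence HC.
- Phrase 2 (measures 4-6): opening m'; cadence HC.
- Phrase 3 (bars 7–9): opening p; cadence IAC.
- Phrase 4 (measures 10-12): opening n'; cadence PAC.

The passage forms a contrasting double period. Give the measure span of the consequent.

measures 7–12

In a double period the first pair of phrases (ending half cadence) is the large antecedent and the second pair (ending perfect authentic cadence) is the large consequent; the consequent is measures 7–12.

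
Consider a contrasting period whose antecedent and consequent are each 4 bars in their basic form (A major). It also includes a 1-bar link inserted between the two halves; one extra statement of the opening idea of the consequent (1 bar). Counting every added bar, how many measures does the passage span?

Basic contrasting period: 4 + 4 = 8 bars.
8 (basic form) + 1 (link) + 1 (extra statement) = 10.

10 measures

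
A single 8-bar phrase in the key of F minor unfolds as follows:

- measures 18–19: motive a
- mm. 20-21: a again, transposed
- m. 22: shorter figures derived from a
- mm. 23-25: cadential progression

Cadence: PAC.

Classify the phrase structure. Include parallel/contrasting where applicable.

Basic idea (measures 18–19) + its repetition (mm. 20–21) form the presentation; fragmentation and cadence (bars 22–25) form the continuation — the 8-bar whole is a sentence.

sentence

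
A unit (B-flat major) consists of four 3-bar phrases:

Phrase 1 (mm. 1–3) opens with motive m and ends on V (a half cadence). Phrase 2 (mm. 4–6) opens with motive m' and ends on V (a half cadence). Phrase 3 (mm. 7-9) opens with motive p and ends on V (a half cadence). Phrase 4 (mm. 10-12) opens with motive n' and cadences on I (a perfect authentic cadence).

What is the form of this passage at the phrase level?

Four phrases in two halves: the first half (bars 1–6) ends with a half cadence, the second (bars 7–12) with a perfect authentic cadence — a large antecedent–consequent pair, i.e. a double period.
Phrase 3 begins with different material from phrase 1, making it contrasting.

contrasting double period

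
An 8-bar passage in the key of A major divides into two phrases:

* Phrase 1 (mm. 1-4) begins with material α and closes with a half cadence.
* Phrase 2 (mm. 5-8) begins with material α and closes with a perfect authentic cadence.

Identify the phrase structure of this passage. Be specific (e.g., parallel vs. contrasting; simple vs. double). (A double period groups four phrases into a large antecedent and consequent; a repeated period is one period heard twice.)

Phrase 1 ends with a half cadence (weaker) and phrase 2 with a perfect authentic cadence (stronger): antecedent + consequent = a period.
The two phrases open with the same material (α / α), so the period is parallel.

parallel period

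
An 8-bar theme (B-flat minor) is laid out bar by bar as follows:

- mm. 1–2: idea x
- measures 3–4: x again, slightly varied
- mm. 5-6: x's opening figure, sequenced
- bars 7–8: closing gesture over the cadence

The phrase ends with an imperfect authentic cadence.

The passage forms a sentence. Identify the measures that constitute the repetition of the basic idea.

The presentation of a sentence is the basic idea (bars 1–2) plus its repetition (bars 3-4); the repetition of the basic idea is therefore mm. 3–4.

measures 3–4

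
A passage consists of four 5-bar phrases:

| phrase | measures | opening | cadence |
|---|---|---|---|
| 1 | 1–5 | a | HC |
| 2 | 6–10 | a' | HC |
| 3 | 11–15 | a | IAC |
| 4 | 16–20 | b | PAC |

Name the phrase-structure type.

parallel double period

Four phrases in two halves: the first half (mm. 1–10) ends with a half cadence, the second (measures 11–20) with a perfect authentic cadence — a large antecedent–consequent pair, i.e. a double period.
Phrase 3 begins with the same material as phrase 1, making it parallel.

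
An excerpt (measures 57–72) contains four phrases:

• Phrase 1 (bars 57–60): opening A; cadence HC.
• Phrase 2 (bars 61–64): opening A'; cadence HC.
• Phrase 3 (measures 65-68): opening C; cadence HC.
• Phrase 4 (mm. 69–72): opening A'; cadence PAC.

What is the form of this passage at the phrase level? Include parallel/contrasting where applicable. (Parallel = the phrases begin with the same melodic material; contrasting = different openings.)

contrasting double period

Four phrases in two halves: the first half (mm. 57–64) ends with a half cadence, the second (bars 65-72) with a perfect authentic cadence — a large antecedent–consequent pair, i.e. a double period.
Phrase 3 begins with different material from phrase 1, making it contrasting.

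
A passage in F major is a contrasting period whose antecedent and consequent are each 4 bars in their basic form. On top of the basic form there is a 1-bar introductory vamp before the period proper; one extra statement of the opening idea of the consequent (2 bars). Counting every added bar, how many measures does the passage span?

Basic contrasting period: 4 + 4 = 8 bars.
8 (basic form) + 1 (introduction) + 2 (extra statement) = 11.

11 measures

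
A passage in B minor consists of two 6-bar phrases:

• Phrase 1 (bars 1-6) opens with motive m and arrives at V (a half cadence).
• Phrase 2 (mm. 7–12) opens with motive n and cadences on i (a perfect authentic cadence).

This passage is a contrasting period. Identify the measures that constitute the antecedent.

measures 1–6

The antecedent is the phrase ending with the weaker cadence (half cadence, phrase 1) and the consequent the one ending more conclusively (perfect authentic cadence, phrase 2); the antecedent is measures 1-6.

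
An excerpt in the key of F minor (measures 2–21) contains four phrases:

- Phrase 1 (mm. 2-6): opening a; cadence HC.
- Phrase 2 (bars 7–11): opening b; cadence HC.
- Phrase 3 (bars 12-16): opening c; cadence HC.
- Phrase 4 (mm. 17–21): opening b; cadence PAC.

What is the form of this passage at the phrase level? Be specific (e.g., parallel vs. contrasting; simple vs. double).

Four phrases in two halves: the first half (bars 2–11) ends with a half cadence, the second (measures 12-21) with a perfect authentic cadence — a large antecedent–consequent pair, i.e. a double period.
Phrase 3 begins with different material from phrase 1, making it contrasting.

contrasting double period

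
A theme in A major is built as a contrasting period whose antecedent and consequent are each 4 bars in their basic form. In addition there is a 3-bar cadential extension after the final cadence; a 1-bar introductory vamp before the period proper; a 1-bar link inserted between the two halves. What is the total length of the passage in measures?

Basic contrasting period: 4 + 4 = 8 bars.
8 (basic form) + 3 (cadential extension) + 1 (introduction) + 1 (link) = 13.

13 measures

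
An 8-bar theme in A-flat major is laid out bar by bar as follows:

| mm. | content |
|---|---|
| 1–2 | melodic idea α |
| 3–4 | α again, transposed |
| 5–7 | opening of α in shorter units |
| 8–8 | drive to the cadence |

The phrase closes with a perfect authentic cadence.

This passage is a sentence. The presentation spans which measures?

The presentation of a sentence is the basic idea (bars 1-2) plus its repetition (mm. 3–4); the presentation is therefore mm. 1–4.

measures 1–4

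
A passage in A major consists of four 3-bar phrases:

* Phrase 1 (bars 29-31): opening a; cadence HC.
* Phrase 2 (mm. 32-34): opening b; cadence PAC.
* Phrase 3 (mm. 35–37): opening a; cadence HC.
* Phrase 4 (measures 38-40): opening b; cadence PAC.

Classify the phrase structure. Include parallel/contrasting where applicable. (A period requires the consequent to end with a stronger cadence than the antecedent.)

The cadence pattern HC–PAC–HC–PAC is weak–strong twice, and phrases 3–4 restate phrases 1–2: a period heard twice, not a double period (which would end weakly at phrase 2).

repeated period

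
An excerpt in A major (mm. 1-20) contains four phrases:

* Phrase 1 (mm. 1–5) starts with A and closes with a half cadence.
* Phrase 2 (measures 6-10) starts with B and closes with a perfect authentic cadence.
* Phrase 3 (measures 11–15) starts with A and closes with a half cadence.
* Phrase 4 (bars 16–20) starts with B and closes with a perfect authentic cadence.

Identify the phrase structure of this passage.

repeated period

The cadence pattern HC–PAC–HC–PAC is weak–strong twice, and phrases 3–4 restate phrases 1–2: a period heard twice, not a double period (which would end weakly at phrase 2).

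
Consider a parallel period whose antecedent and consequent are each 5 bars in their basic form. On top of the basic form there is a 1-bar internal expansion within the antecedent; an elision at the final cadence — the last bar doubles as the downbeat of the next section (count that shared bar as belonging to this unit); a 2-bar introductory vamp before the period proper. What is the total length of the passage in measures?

Basic parallel period: 5 + 5 = 10 bars.
10 (basic form) + 1 (internal expansion) + 2 (introduction) = 13.
The elision shares a bar with the next section but does not change this unit's count.

13 measures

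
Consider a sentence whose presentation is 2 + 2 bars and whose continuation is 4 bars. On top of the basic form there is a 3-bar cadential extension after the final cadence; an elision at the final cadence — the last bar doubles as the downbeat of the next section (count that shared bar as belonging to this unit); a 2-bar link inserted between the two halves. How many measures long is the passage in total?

Basic sentence: 2 + 2 + 4 = 8 bars.
8 (basic form) + 3 (cadential extension) + 2 (link) = 13.
The elision shares a bar with the next section but does not change this unit's count.

13 measures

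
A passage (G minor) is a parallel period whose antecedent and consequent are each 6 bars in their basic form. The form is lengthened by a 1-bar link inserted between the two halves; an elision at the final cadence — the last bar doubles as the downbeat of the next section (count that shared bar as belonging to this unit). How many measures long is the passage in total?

Basic parallel period: 6 + 6 = 12 bars.
12 (basic form) + 1 (link) = 13.
The elision shares a bar with the next section but does not change this unit's count.

13 measures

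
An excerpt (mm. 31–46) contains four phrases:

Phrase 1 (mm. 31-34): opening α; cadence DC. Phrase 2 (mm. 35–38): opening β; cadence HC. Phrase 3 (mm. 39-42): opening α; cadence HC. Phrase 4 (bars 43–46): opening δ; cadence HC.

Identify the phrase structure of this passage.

Phrase 4 ends with a half cadence, no stronger than phrase 2's half cadence, so the four phrases do not form a double period; nor do phrases 3–4 duplicate 1–2, so it is not a repeated period. With no phrase reaching a conclusive cadence, the passage is a phrase group.

phrase group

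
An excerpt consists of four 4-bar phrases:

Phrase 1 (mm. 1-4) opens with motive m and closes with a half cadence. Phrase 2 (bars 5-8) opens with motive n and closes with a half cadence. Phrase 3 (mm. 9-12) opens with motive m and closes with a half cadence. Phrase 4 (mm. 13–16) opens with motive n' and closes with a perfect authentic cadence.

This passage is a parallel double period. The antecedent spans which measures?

In a double period the four phrases pair into a large antecedent (phrases 1–2, ending half cadence) and a large consequent (phrases 3–4, ending perfect authentic cadence). The antecedent spans mm. 1–8.

measures 1–8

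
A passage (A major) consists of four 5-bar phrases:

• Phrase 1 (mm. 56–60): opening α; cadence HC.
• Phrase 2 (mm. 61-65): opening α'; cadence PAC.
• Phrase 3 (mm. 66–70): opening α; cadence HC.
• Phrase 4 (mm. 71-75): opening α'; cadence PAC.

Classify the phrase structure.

repeated period

The cadence pattern HC–PAC–HC–PAC is weak–strong twice, and phrases 3–4 restate phrases 1–2: a period heard twice, not a double period (which would end weakly at phrase 2).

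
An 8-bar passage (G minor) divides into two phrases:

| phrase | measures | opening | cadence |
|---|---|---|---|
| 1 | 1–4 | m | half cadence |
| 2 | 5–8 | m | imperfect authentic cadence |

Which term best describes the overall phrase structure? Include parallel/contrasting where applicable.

parallel period

Phrase 1 ends with a half cadence (weaker) and phrase 2 with an imperfect authentic cadence (stronger): antecedent + consequent = a period.
The two phrases open with the same material (m / m), so the period is parallel.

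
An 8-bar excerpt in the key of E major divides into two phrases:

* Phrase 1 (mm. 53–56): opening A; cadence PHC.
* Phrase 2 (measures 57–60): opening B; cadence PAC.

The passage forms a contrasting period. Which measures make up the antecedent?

The phrase ending with the weaker cadence (Phrygian half cadence) is the antecedent; the one ending more conclusively (perfect authentic cadence) is the consequent. The antecedent is measures 53–56.

measures 53–56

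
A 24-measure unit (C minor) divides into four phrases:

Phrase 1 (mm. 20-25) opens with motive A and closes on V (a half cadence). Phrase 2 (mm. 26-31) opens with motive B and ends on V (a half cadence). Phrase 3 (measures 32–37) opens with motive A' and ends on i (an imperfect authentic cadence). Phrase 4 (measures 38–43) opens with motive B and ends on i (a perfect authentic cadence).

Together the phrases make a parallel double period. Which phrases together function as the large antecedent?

phrases 1 and 2

In a double period the first pair of phrases (ending half cadence) is the large antecedent and the second pair (ending perfect authentic cadence) is the large consequent; the antecedent is phrases 1 and 2.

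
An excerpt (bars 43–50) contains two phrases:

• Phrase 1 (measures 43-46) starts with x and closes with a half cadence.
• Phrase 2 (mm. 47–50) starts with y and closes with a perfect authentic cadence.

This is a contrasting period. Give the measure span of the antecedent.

measures 43–46

The phrase ending with the weaker cadence (half cadence) is the antecedent; the one ending more conclusively (perfect authentic cadence) is the consequent. The antecedent is measures 43–46.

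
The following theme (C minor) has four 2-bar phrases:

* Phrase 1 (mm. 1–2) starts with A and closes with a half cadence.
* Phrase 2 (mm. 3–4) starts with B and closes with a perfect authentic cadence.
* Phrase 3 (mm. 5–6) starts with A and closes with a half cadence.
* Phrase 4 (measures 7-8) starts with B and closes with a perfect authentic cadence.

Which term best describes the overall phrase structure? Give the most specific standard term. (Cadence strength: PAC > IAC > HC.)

The cadence pattern HC–PAC–HC–PAC is weak–strong twice, and phrases 3–4 restate phrases 1–2: a period heard twice, not a double period (which would end weakly at phrase 2).

repeated period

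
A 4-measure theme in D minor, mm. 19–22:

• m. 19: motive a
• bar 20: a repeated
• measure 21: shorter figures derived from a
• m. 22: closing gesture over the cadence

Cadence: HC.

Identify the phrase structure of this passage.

sentence

Basic idea (m. 19) + its repetition (m. 20) form the presentation; fragmentation and cadence (mm. 21–22) form the continuation — the 4-bar whole is a sentence.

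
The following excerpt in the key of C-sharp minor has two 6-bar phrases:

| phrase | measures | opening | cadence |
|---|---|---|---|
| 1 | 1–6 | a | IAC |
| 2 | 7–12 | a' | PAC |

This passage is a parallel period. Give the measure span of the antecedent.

The antecedent is the phrase ending with the weaker cadence (imperfect authentic cadence, phrase 1) and the consequent the one ending more conclusively (perfect authentic cadence, phrase 2); the antecedent is bars 1-6.

measures 1–6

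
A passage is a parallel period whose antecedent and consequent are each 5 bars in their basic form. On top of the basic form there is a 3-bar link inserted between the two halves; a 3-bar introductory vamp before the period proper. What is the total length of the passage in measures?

16 measures

Basic parallel period: 5 + 5 = 10 bars.
10 (basic form) + 3 (link) + 3 (introduction) = 16.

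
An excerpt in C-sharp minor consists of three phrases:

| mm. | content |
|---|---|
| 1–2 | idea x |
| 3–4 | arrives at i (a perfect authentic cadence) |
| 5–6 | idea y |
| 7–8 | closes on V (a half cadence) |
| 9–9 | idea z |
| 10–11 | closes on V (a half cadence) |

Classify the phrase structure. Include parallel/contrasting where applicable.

The final phrase closes with a half cadence, which is not stronger than the preceding half cadence; the 3 phrases lack an overall antecedent–consequent design and so form a phrase group.

phrase group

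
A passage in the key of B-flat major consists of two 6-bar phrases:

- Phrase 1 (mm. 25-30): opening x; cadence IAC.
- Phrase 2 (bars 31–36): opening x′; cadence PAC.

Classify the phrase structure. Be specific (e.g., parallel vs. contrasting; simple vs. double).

Phrase 1 ends with an imperfect authentic cadence (weaker) and phrase 2 with a perfect authentic cadence (stronger): antecedent + consequent = a period.
The two phrases open with the same material (x / x′), so the period is parallel.

parallel period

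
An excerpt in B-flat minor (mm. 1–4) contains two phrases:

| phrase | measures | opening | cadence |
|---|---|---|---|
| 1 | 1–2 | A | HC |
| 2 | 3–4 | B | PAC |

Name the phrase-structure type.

contrasting period

Phrase 1 ends with a half cadence (weaker) and phrase 2 with a perfect authentic cadence (stronger): antecedent + consequent = a period.
The two phrases open with different material (A / B), so the period is contrasting.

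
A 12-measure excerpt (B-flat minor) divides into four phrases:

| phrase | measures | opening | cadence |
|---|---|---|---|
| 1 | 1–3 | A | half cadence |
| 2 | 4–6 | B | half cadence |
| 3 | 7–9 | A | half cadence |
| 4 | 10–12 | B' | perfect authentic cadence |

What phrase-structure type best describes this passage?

Four phrases in two halves: the first half (mm. 1–6) ends with a half cadence, the second (bars 7-12) with a perfect authentic cadence — a large antecedent–consequent pair, i.e. a double period.
Phrase 3 begins with the same material as phrase 1, making it parallel.

parallel double period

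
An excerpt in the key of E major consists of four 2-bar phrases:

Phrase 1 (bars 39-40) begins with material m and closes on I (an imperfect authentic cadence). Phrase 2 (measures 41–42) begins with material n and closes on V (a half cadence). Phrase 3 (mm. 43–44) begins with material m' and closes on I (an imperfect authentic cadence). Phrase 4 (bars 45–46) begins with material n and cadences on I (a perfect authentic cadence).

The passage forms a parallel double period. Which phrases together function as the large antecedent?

phrases 1 and 2

In a double period the first pair of phrases (ending half cadence) is the large antecedent and the second pair (ending perfect authentic cadence) is the large consequent; the antecedent is phrases 1 and 2.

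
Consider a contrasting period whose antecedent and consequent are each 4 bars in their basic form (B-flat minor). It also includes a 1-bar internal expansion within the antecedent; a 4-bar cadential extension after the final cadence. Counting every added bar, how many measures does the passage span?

Basic contrasting period: 4 + 4 = 8 bars.
8 (basic form) + 1 (internal expansion) + 4 (cadential extension) = 13.

13 measures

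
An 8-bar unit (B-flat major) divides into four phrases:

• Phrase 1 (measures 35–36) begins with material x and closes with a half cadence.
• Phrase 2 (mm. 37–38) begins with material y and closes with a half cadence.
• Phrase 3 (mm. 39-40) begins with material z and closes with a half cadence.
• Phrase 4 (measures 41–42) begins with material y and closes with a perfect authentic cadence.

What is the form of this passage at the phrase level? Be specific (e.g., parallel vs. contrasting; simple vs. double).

contrasting double period

Four phrases in two halves: the first half (measures 35-38) ends with a half cadence, the second (mm. 39–42) with a perfect authentic cadence — a large antecedent–consequent pair, i.e. a double period.
Phrase 3 begins with different material from phrase 1, making it contrasting.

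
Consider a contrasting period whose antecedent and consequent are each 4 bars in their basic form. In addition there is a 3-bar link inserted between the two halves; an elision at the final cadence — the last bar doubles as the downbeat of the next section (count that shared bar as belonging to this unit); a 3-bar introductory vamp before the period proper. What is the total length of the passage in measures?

14 measures

Basic contrasting period: 4 + 4 = 8 bars.
8 (basic form) + 3 (link) + 3 (introduction) = 14.
The elision shares a bar with the next section but does not change this unit's count.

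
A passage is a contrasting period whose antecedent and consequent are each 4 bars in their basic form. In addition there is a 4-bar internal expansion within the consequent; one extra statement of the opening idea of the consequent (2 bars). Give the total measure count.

14 measures

Basic contrasting period: 4 + 4 = 8 bars.
8 (basic form) + 4 (internal expansion) + 2 (extra statement) = 14.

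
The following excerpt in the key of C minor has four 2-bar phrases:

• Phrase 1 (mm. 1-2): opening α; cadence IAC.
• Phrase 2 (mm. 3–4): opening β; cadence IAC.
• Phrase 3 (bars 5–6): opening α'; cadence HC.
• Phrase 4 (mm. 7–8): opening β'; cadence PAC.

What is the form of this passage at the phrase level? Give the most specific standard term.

parallel double period

Four phrases in two halves: the first half (mm. 1–4) ends with an imperfect authentic cadence, the second (mm. 5–8) with a perfect authentic cadence — a large antecedent–consequent pair, i.e. a double period.
Phrase 3 begins with the same material as phrase 1, making it parallel.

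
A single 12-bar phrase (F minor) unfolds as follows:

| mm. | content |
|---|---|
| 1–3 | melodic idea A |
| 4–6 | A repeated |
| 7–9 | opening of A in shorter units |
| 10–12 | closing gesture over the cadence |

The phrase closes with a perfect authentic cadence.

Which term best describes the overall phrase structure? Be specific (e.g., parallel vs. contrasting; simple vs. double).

Basic idea (bars 1–3) + its repetition (bars 4–6) form the presentation; fragmentation and cadence (mm. 7–12) form the continuation — the 12-bar whole is a sentence.

sentence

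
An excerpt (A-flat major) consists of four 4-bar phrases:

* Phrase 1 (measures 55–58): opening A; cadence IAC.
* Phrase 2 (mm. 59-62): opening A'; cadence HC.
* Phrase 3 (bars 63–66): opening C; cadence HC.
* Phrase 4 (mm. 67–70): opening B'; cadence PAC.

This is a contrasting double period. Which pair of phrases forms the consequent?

In a double period the first pair of phrases (ending half cadence) is the large antecedent and the second pair (ending perfect authentic cadence) is the large consequent; the consequent is phrases 3 and 4.

phrases 3 and 4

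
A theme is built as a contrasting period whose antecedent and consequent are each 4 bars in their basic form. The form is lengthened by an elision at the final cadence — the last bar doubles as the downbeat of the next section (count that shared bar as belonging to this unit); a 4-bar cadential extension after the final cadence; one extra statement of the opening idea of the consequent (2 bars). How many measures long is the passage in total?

14 measures

Basic contrasting period: 4 + 4 = 8 bars.
8 (basic form) + 4 (cadential extension) + 2 (extra statement) = 14.
The elision shares a bar with the next section but does not change this unit's count.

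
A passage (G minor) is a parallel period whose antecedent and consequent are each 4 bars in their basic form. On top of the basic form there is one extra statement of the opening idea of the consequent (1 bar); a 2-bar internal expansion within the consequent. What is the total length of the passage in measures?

11 measures

Basic parallel period: 4 + 4 = 8 bars.
8 (basic form) + 1 (extra statement) + 2 (internal expansion) = 11.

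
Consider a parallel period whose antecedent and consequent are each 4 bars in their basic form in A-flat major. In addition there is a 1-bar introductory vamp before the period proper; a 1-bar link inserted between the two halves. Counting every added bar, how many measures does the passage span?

Basic parallel period: 4 + 4 = 8 bars.
8 (basic form) + 1 (introduction) + 1 (link) = 10.

10 measures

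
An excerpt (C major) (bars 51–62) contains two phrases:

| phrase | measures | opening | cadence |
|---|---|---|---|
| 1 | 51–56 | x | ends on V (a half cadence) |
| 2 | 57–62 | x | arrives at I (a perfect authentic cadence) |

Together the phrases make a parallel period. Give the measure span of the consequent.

measures 57–62

The phrase ending with the weaker cadence (half cadence) is the antecedent; the one ending more conclusively (perfect authentic cadence) is the consequent. The consequent is measures 57–62.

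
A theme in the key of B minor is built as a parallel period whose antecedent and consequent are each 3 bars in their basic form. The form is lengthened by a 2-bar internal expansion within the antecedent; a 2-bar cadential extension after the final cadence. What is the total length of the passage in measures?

10 measures

Basic parallel period: 3 + 3 = 6 bars.
6 (basic form) + 2 (internal expansion) + 2 (cadential extension) = 10.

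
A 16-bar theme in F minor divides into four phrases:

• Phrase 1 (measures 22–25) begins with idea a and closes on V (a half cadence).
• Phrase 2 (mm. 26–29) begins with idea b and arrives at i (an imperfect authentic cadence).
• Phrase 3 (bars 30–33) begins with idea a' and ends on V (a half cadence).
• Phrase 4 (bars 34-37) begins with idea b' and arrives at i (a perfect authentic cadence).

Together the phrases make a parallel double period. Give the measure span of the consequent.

In a double period the first pair of phrases (ending imperfect authentic cadence) is the large antecedent and the second pair (ending perfect authentic cadence) is the large consequent; the consequent is measures 30–37.

measures 30–37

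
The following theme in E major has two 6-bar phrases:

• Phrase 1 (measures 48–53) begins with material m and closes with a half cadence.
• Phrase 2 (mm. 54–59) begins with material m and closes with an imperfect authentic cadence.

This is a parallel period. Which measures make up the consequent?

The phrase ending with the weaker cadence (half cadence) is the antecedent; the one ending more conclusively (imperfect authentic cadence) is the consequent. The consequent is measures 54–59.

measures 54–59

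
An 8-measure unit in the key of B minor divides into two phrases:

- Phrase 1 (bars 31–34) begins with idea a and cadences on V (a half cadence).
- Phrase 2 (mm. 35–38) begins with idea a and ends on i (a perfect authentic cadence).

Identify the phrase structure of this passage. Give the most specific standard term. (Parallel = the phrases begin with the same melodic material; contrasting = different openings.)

parallel period

Phrase 1 ends with a half cadence (weaker) and phrase 2 with a perfect authentic cadence (stronger): antecedent + consequent = a period.
The two phrases open with the same material (a / a), so the period is parallel.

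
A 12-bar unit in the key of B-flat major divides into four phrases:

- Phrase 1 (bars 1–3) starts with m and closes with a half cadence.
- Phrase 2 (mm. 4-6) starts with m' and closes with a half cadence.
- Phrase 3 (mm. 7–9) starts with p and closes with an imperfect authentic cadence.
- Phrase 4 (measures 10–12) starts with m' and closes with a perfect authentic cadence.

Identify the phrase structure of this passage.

contrasting double period

Four phrases in two halves: the first half (mm. 1–6) ends with a half cadence, the second (bars 7–12) with a perfect authentic cadence — a large antecedent–consequent pair, i.e. a double period.
Phrase 3 begins with different material from phrase 1, making it contrasting.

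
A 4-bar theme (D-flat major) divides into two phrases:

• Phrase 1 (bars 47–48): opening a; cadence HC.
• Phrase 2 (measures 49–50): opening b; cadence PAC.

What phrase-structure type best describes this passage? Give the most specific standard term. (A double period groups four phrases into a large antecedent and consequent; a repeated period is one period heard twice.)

Phrase 1 ends with a half cadence (weaker) and phrase 2 with a perfect authentic cadence (stronger): antecedent + consequent = a period.
The two phrases open with different material (a / b), so the period is contrasting.

contrasting period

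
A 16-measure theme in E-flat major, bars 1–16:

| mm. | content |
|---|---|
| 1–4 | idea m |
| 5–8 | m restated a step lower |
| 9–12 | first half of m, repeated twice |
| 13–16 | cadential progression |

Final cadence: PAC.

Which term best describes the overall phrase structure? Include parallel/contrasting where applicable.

Basic idea (bars 1-4) + its repetition (mm. 5–8) form the presentation; fragmentation and cadence (mm. 9–16) form the continuation — the 16-bar whole is a sentence.

sentence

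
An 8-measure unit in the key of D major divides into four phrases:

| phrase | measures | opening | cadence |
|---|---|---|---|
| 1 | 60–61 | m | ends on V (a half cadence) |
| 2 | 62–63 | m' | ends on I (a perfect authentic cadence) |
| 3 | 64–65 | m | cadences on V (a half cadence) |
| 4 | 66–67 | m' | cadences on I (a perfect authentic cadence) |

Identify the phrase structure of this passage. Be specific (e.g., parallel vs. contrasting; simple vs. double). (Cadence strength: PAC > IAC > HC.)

repeated period

The cadence pattern HC–PAC–HC–PAC is weak–strong twice, and phrases 3–4 restate phrases 1–2: a period heard twice, not a double period (which would end weakly at phrase 2).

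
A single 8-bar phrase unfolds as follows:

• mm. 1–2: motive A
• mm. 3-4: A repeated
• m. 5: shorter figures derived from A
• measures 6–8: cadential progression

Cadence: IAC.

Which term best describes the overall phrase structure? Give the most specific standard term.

sentence

Basic idea (measures 1–2) + its repetition (measures 3–4) form the presentation; fragmentation and cadence (mm. 5–8) form the continuation — the 8-bar whole is a sentence.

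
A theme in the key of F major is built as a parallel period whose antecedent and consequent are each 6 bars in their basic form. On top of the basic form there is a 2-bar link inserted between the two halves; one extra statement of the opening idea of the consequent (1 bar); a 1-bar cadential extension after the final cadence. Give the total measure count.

16 measures

Basic parallel period: 6 + 6 = 12 bars.
12 (basic form) + 2 (link) + 1 (extra statement) + 1 (cadential extension) = 16.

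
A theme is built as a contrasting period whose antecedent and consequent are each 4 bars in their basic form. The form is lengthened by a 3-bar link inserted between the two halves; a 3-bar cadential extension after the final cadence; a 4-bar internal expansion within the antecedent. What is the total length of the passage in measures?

18 measures

Basic contrasting period: 4 + 4 = 8 bars.
8 (basic form) + 3 (link) + 3 (cadential extension) + 4 (internal expansion) = 18.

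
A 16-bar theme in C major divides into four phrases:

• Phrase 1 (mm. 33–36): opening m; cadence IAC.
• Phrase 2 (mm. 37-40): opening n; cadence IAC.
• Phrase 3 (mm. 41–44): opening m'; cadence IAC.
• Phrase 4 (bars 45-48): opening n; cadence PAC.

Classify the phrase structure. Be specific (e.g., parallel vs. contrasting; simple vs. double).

Four phrases in two halves: the first half (bars 33–40) ends with an imperfect authentic cadence, the second (mm. 41–48) with a perfect authentic cadence — a large antecedent–consequent pair, i.e. a double period.
Phrase 3 begins with the same material as phrase 1, making it parallel.

parallel double period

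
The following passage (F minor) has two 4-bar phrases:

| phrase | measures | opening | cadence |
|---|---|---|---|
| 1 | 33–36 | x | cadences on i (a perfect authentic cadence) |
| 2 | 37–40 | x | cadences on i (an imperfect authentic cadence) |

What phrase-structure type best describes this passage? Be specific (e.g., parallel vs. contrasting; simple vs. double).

phrase group

The second phrase closes with an imperfect authentic cadence, which is not stronger than the first phrase's perfect authentic cadence; without a weak→strong cadential pair there is no antecedent–consequent relationship, so this is a phrase group rather than a period.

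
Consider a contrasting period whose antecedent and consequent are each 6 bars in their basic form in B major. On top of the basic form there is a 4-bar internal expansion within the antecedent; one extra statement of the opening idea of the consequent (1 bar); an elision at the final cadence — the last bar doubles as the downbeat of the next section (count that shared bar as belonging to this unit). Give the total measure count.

Basic contrasting period: 6 + 6 = 12 bars.
12 (basic form) + 4 (internal expansion) + 1 (extra statement) = 17.
The elision shares a bar with the next section but does not change this unit's count.

17 measures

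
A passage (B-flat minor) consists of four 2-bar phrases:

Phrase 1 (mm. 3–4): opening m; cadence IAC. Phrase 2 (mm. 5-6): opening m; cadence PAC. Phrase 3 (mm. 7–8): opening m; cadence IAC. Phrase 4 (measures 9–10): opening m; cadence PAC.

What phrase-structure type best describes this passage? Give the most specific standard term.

repeated period

The cadence pattern IAC–PAC–IAC–PAC is weak–strong twice, and phrases 3–4 restate phrases 1–2: a period heard twice, not a double period (which would end weakly at phrase 2).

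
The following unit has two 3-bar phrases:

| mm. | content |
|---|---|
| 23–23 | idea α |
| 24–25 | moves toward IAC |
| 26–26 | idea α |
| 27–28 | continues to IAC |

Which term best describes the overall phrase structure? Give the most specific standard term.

repeated phrase

Both phrases have the same opening (α) and the same cadence (imperfect authentic cadence): the second is a restatement, not a consequent, so this is a repeated phrase rather than a period.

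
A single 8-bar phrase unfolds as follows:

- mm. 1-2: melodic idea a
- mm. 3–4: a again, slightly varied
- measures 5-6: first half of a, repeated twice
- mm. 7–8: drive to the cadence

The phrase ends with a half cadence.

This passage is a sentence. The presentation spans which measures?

measures 1–4

The presentation of a sentence is the basic idea (mm. 1–2) plus its repetition (measures 3–4); the presentation is therefore mm. 1–4.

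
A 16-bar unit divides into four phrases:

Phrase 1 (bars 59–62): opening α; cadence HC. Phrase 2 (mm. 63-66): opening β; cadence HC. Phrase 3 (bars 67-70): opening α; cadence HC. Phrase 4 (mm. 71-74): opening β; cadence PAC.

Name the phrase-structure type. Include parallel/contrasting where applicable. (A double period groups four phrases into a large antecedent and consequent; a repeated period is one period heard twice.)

Four phrases in two halves: the first half (mm. 59–66) ends with a half cadence, the second (measures 67–74) with a perfect authentic cadence — a large antecedent–consequent pair, i.e. a double period.
Phrase 3 begins with the same material as phrase 1, making it parallel.

parallel double period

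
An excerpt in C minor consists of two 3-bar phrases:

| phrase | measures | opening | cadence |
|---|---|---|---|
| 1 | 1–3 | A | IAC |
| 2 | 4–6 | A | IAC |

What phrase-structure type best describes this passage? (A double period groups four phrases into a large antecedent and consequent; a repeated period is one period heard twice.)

Both phrases have the same opening (A) and the same cadence (imperfect authentic cadence): the second is a restatement, not a consequent, so this is a repeated phrase rather than a period.

repeated phrase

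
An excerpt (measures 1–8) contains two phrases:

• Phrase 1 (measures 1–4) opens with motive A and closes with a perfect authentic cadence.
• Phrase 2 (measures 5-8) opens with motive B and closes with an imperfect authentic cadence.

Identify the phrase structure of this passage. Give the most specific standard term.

phrase group

The second phrase closes with an imperfect authentic cadence, which is not stronger than the first phrase's perfect authentic cadence; without a weak→strong cadential pair there is no antecedent–consequent relationship, so this is a phrase group rather than a period.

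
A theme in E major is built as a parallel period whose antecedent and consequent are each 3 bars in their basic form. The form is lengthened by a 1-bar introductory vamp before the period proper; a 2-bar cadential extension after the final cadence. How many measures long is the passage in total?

Basic parallel period: 3 + 3 = 6 bars.
6 (basic form) + 1 (introduction) + 2 (cadential extension) = 9.

9 measures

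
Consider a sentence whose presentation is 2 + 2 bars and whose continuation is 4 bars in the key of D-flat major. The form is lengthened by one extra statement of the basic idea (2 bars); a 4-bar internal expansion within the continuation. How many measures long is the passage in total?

14 measures

Basic sentence: 2 + 2 + 4 = 8 bars.
8 (basic form) + 2 (extra statement) + 4 (internal expansion) = 14.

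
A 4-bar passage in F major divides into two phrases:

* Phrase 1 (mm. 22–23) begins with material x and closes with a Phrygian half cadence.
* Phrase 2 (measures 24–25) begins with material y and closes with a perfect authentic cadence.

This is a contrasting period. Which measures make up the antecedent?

The phrase ending with the weaker cadence (Phrygian half cadence) is the antecedent; the one ending more conclusively (perfect authentic cadence) is the consequent. The antecedent is measures 22–23.

measures 22–23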